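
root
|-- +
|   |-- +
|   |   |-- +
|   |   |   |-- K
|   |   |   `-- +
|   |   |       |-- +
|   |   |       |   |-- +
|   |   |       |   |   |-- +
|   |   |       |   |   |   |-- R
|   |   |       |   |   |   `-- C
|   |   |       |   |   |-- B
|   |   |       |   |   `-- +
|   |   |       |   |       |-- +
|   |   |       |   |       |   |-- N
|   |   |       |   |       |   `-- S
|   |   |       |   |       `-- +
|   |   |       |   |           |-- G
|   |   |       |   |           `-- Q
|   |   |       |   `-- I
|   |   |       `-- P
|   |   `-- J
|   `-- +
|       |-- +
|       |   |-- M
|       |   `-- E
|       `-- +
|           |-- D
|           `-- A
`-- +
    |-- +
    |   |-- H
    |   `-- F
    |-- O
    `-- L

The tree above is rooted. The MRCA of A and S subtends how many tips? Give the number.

15

The MRCA of A and S is the node subtending (((K,((((R,C),B,((N,S),(G,Q))),I),P)),J),((M,E),(D,A))).
That clade contains 15 terminal taxa: A, B, C, D, E, G, I, J, K, M, N, P, Q, R, S.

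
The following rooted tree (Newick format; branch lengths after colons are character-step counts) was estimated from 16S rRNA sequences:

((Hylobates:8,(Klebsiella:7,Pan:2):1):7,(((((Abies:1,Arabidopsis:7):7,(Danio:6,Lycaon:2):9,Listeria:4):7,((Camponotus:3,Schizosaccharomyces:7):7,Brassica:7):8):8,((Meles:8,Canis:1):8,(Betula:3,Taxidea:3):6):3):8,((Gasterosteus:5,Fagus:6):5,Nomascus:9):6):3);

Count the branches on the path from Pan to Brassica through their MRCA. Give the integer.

8

The MRCA of Pan and Brassica is the root of the tree.
From Pan up to that node: 3 branches. From Brassica up to the same node: 5 branches. Total: 3 + 5 = 8.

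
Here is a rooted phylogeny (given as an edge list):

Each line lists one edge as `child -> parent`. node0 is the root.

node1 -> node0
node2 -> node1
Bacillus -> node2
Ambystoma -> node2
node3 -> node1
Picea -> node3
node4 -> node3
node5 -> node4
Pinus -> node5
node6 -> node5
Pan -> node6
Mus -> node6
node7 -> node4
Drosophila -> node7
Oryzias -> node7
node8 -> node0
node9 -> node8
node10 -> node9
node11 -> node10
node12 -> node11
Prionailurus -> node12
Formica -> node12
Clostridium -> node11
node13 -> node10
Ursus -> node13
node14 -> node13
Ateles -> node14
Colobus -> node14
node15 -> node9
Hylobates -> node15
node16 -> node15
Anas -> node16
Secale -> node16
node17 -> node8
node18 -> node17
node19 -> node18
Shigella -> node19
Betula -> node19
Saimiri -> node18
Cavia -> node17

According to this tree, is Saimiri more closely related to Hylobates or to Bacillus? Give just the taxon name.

Hylobates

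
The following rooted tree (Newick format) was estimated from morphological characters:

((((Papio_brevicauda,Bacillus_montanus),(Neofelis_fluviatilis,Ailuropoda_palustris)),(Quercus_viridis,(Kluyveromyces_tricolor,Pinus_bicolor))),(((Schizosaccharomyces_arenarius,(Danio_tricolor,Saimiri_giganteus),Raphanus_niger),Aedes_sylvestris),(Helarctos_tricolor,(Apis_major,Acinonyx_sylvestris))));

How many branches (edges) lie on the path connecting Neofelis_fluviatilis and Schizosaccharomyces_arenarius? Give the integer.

The MRCA of Neofelis_fluviatilis and Schizosaccharomyces_arenarius is the root of the tree.
From Neofelis_fluviatilis up to that node: 4 branches. From Schizosaccharomyces_arenarius up to the same node: 4 branches. Total: 4 + 4 = 8.

8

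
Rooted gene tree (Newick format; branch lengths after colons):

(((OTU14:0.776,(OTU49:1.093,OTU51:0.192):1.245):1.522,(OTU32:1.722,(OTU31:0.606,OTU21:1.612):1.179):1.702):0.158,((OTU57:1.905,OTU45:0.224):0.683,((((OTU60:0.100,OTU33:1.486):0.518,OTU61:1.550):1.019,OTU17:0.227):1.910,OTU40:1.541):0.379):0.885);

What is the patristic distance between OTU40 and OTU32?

The path runs OTU40 → … → MRCA → … → OTU32; the MRCA is the root of the tree.
Branch lengths along that path: 1.541 + 0.379 + 0.885 + 0.158 + 1.702 + 1.722 = 6.387.

6.387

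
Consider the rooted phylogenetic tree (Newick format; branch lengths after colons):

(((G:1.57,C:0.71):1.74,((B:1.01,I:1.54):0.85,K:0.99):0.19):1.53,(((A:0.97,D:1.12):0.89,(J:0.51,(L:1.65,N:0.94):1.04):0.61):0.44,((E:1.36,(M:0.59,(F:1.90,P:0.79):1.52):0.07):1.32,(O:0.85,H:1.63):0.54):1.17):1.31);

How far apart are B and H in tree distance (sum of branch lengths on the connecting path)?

8.23

The path runs B → … → MRCA → … → H; the MRCA is the root of the tree.
Branch lengths along that path: 1.01 + 0.85 + 0.19 + 1.53 + 1.31 + 1.17 + 0.54 + 1.63 = 8.23.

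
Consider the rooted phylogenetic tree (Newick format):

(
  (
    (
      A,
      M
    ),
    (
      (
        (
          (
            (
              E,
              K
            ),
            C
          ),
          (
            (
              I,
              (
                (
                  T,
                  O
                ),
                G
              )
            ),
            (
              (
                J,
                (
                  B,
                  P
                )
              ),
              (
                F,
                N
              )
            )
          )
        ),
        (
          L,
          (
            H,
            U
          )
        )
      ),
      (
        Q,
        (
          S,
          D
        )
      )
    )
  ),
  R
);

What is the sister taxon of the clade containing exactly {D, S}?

The clade containing exactly {D, S} attaches to the tree at the node subtending (Q,(S,D)).
The other lineage descending from that same node — the sister group — is the single tip Q.

Q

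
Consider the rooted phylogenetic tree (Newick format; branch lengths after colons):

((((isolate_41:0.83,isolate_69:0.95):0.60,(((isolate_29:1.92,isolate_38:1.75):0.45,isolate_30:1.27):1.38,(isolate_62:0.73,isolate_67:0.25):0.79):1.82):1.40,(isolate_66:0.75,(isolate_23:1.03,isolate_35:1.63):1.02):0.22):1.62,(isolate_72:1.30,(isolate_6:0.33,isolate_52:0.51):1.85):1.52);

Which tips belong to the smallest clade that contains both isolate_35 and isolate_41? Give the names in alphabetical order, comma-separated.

Tracing isolate_35: it sits inside (isolate_23,isolate_35).
Tracing isolate_41: it sits inside (isolate_41,isolate_69).
The smallest clade enclosing both is (((isolate_41,isolate_69),(((isolate_29,isolate_38),isolate_30),(isolate_62,isolate_67))),(isolate_66,(isolate_23,isolate_35))); the answer is its 10 terminal taxa in alphabetical order.

isolate_23, isolate_29, isolate_30, isolate_35, isolate_38, isolate_41, isolate_62, isolate_66, isolate_67, isolate_69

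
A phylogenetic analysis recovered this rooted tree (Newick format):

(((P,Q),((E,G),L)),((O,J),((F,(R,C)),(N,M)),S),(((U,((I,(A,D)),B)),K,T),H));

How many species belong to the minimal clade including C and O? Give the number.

8

The MRCA of C and O is the node subtending ((O,J),((F,(R,C)),(N,M)),S).
That clade contains 8 terminal taxa: C, F, J, M, N, O, R, S.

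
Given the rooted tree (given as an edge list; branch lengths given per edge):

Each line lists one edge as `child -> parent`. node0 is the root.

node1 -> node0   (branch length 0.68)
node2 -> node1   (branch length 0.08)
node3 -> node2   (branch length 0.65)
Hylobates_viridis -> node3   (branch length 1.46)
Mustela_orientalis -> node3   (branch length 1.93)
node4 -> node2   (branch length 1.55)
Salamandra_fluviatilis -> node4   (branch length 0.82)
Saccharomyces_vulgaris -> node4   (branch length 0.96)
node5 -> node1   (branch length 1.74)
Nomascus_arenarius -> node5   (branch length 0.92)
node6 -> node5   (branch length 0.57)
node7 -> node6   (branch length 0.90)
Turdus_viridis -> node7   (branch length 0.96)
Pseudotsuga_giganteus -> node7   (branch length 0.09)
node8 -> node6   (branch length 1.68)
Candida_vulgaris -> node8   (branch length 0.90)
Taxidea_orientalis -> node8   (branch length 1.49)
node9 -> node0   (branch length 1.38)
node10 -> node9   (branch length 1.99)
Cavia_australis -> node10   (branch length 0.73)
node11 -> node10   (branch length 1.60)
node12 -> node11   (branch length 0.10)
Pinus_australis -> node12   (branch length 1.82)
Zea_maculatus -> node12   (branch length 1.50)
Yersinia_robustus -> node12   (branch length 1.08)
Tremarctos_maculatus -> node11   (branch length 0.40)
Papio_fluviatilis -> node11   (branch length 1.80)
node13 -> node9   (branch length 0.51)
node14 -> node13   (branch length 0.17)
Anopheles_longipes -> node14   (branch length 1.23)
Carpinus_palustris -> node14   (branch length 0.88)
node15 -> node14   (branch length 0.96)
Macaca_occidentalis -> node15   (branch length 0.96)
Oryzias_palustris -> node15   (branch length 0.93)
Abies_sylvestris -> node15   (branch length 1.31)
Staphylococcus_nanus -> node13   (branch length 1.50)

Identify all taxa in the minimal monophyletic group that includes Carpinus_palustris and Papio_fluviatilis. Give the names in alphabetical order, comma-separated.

Tracing Carpinus_palustris: it sits inside (Anopheles_longipes,Carpinus_palustris,(Macaca_occidentalis,Oryzias_palustris,Abies_sylvestris)).
Tracing Papio_fluviatilis: it sits inside ((Pinus_australis,Zea_maculatus,Yersinia_robustus),Tremarctos_maculatus,Papio_fluviatilis).
The smallest clade enclosing both is ((Cavia_australis,((Pinus_australis,Zea_maculatus,Yersinia_robustus),Tremarctos_maculatus,Papio_fluviatilis)),((Anopheles_longipes,Carpinus_palustris,(Macaca_occidentalis,Oryzias_palustris,Abies_sylvestris)),Staphylococcus_nanus)); the answer is its 12 terminal taxa in alphabetical order.

Abies_sylvestris, Anopheles_longipes, Carpinus_palustris, Cavia_australis, Macaca_occidentalis, Oryzias_palustris, Papio_fluviatilis, Pinus_australis, Staphylococcus_nanus, Tremarctos_maculatus, Yersinia_robustus, Zea_maculatus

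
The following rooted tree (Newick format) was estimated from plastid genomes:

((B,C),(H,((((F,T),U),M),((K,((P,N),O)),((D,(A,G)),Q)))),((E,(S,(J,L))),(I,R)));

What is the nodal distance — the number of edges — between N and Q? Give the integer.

The MRCA of N and Q is the node subtending ((K,((P,N),O)),((D,(A,G)),Q)).
From N up to that node: 4 branches. From Q up to the same node: 2 branches. Total: 4 + 2 = 6.

6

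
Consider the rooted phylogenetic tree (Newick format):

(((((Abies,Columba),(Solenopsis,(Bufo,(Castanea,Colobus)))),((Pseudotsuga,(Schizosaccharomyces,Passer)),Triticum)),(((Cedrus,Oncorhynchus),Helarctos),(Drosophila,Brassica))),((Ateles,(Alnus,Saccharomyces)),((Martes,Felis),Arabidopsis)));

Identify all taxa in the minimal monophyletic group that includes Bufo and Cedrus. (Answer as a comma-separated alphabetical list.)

Tracing Bufo: it sits inside (Bufo,(Castanea,Colobus)).
Tracing Cedrus: it sits inside (Cedrus,Oncorhynchus).
The smallest clade enclosing both is ((((Abies,Columba),(Solenopsis,(Bufo,(Castanea,Colobus)))),((Pseudotsuga,(Schizosaccharomyces,Passer)),Triticum)),(((Cedrus,Oncorhynchus),Helarctos),(Drosophila,Brassica))); the answer is its 15 terminal taxa in alphabetical order.

Abies, Brassica, Bufo, Castanea, Cedrus, Colobus, Columba, Drosophila, Helarctos, Oncorhynchus, Passer, Pseudotsuga, Schizosaccharomyces, Solenopsis, Triticum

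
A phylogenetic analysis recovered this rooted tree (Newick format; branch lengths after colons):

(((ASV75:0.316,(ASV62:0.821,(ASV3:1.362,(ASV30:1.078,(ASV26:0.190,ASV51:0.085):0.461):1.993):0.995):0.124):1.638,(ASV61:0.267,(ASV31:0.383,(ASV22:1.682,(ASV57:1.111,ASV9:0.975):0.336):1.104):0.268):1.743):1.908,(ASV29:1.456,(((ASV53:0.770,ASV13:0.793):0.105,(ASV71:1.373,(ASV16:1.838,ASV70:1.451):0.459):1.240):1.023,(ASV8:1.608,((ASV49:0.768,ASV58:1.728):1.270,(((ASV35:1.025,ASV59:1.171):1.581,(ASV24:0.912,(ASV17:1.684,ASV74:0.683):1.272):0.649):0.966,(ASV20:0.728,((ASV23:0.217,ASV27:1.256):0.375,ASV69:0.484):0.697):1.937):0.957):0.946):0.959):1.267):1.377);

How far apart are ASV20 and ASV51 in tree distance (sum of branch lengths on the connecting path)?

15.375

The path runs ASV20 → … → MRCA → … → ASV51; the MRCA is the root of the tree.
Branch lengths along that path: 0.728 + 1.937 + 0.957 + 0.946 + 0.959 + 1.267 + 1.377 + 1.908 + 1.638 + 0.124 + 0.995 + 1.993 + 0.461 + 0.085 = 15.375.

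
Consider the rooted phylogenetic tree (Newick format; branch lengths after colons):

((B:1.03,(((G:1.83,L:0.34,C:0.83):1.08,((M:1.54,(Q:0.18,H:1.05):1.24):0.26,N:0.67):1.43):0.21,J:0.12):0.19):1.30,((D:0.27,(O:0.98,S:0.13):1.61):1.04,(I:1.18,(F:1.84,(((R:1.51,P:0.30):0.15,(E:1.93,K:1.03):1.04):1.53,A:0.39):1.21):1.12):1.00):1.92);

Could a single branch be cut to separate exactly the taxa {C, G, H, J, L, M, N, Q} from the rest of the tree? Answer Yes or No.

The most recent common ancestor of these taxa subtends (((G,L,C),((M,(Q,H)),N)),J).
That clade has exactly 8 tips — every listed taxon and nothing else — so the group is monophyletic.

Yes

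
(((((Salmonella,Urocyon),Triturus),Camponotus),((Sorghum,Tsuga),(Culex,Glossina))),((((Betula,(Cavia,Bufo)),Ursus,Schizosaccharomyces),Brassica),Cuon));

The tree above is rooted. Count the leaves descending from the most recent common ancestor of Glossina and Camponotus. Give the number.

The MRCA of Glossina and Camponotus is the node subtending ((((Salmonella,Urocyon),Triturus),Camponotus),((Sorghum,Tsuga),(Culex,Glossina))).
That clade contains 8 terminal taxa: Camponotus, Culex, Glossina, Salmonella, Sorghum, Triturus, Tsuga, Urocyon.

8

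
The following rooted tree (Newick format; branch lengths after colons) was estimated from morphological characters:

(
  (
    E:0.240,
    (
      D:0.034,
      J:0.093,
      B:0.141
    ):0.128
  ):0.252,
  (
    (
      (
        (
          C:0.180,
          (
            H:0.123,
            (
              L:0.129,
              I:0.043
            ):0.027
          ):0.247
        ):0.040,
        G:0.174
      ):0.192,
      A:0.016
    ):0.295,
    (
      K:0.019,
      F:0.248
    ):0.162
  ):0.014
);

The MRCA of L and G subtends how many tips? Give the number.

5

The MRCA of L and G is the node subtending ((C,(H,(L,I))),G).
That clade contains 5 terminal taxa: C, G, H, I, L.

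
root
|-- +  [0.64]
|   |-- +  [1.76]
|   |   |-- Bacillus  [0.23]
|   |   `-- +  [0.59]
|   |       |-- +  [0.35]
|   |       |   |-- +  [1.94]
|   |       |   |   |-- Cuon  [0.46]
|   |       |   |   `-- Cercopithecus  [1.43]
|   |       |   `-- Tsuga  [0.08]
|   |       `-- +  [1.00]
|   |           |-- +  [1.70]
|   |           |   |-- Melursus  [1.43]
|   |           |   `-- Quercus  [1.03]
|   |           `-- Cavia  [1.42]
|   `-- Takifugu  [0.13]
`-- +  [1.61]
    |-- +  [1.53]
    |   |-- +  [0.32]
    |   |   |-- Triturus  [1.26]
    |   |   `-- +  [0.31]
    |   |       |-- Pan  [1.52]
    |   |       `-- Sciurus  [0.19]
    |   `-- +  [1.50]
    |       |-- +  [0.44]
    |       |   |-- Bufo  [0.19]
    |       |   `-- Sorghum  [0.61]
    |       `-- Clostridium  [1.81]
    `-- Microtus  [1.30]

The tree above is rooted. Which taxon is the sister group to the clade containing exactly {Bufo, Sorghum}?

The clade containing exactly {Bufo, Sorghum} attaches to the tree at the node subtending ((Bufo,Sorghum),Clostridium).
The other lineage descending from that same node — the sister group — is the single tip Clostridium.

Clostridium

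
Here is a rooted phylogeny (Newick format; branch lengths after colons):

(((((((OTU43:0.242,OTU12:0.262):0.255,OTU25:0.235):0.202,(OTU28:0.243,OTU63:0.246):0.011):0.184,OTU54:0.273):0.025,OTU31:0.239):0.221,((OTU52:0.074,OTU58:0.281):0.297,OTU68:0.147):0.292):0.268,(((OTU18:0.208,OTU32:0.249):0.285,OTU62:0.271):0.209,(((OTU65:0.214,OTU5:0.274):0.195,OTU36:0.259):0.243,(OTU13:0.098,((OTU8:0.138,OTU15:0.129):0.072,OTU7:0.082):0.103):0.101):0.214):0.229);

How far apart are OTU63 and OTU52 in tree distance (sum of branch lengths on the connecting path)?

1.350

The path runs OTU63 → … → MRCA → … → OTU52; the MRCA is the node subtending ((((((OTU43,OTU12),OTU25),(OTU28,OTU63)),OTU54),OTU31),((OTU52,OTU58),OTU68)).
Branch lengths along that path: 0.246 + 0.011 + 0.184 + 0.025 + 0.221 + 0.292 + 0.297 + 0.074 = 1.350.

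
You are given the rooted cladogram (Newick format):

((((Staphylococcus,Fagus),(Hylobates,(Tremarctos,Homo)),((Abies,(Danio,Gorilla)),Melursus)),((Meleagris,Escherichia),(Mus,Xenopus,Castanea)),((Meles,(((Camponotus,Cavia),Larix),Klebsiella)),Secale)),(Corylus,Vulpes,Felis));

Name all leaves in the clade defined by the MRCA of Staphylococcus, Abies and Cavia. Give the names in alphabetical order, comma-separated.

Abies, Camponotus, Castanea, Cavia, Danio, Escherichia, Fagus, Gorilla, Homo, Hylobates, Klebsiella, Larix, Meleagris, Meles, Melursus, Mus, Secale, Staphylococcus, Tremarctos, Xenopus

Tracing Staphylococcus: it sits inside (Staphylococcus,Fagus).
Tracing Abies: it sits inside (Abies,(Danio,Gorilla)).
Tracing Cavia: it sits inside (Camponotus,Cavia).
The smallest clade enclosing all 3 is (((Staphylococcus,Fagus),(Hylobates,(Tremarctos,Homo)),((Abies,(Danio,Gorilla)),Melursus)),((Meleagris,Escherichia),(Mus,Xenopus,Castanea)),((Meles,(((Camponotus,Cavia),Larix),Klebsiella)),Secale)); the answer is its 20 terminal taxa in alphabetical order.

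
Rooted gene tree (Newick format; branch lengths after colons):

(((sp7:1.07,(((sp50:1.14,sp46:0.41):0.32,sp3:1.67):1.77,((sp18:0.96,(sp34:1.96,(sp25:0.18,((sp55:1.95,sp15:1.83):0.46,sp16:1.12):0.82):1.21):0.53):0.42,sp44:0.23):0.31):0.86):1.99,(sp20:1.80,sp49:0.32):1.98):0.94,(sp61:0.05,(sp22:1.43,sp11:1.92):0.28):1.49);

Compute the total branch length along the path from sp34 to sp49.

8.37

The path runs sp34 → … → MRCA → … → sp49; the MRCA is the node subtending ((sp7,(((sp50,sp46),sp3),((sp18,(sp34,(sp25,((sp55,sp15),sp16)))),sp44))),(sp20,sp49)).
Branch lengths along that path: 1.96 + 0.53 + 0.42 + 0.31 + 0.86 + 1.99 + 1.98 + 0.32 = 8.37.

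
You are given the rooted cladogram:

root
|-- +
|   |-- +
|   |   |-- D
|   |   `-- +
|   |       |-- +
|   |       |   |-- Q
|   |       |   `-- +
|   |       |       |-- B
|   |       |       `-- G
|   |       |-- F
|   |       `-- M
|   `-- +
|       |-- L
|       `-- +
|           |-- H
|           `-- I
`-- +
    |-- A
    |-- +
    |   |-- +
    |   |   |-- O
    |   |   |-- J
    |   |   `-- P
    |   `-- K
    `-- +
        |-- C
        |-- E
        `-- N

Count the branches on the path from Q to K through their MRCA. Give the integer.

The MRCA of Q and K is the root of the tree.
From Q up to that node: 5 branches. From K up to the same node: 3 branches. Total: 5 + 3 = 8.

8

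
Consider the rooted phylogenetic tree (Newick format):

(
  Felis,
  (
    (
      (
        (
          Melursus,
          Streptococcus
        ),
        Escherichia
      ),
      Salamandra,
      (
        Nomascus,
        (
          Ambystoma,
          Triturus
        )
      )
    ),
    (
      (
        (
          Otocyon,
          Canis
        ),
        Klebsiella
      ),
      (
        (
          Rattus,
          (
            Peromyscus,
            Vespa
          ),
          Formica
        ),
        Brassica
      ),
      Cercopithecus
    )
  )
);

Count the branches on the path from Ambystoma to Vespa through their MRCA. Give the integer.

9

The MRCA of Ambystoma and Vespa is the node subtending ((((Melursus,Streptococcus),Escherichia),Salamandra,(Nomascus,(Ambystoma,Triturus))),(((Otocyon,Canis),Klebsiella),((Rattus,(Peromyscus,Vespa),Formica),Brassica),Cercopithecus)).
From Ambystoma up to that node: 4 branches. From Vespa up to the same node: 5 branches. Total: 4 + 5 = 9.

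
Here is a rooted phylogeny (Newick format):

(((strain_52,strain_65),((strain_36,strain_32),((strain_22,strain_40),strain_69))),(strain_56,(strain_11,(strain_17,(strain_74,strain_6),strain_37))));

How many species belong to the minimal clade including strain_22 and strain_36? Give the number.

The MRCA of strain_22 and strain_36 is the node subtending ((strain_36,strain_32),((strain_22,strain_40),strain_69)).
That clade contains 5 terminal taxa: strain_22, strain_32, strain_36, strain_40, strain_69.

5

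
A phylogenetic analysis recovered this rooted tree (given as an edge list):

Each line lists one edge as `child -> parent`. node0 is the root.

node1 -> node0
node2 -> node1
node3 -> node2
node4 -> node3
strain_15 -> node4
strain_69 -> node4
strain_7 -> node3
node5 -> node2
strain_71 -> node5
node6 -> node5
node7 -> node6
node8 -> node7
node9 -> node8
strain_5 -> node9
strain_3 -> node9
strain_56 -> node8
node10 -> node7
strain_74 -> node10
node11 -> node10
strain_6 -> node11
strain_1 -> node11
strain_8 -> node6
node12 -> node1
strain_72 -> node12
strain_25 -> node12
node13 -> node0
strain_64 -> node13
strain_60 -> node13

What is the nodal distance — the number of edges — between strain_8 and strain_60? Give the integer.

7

The MRCA of strain_8 and strain_60 is the root of the tree.
From strain_8 up to that node: 5 branches. From strain_60 up to the same node: 2 branches. Total: 5 + 2 = 7.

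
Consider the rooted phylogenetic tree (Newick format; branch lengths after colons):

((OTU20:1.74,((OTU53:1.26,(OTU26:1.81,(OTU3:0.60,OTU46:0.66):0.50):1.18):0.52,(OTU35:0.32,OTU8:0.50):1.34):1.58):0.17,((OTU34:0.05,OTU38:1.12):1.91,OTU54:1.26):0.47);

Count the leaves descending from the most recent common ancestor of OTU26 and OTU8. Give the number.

6

The MRCA of OTU26 and OTU8 is the node subtending ((OTU53,(OTU26,(OTU3,OTU46))),(OTU35,OTU8)).
That clade contains 6 terminal taxa: OTU26, OTU3, OTU35, OTU46, OTU53, OTU8.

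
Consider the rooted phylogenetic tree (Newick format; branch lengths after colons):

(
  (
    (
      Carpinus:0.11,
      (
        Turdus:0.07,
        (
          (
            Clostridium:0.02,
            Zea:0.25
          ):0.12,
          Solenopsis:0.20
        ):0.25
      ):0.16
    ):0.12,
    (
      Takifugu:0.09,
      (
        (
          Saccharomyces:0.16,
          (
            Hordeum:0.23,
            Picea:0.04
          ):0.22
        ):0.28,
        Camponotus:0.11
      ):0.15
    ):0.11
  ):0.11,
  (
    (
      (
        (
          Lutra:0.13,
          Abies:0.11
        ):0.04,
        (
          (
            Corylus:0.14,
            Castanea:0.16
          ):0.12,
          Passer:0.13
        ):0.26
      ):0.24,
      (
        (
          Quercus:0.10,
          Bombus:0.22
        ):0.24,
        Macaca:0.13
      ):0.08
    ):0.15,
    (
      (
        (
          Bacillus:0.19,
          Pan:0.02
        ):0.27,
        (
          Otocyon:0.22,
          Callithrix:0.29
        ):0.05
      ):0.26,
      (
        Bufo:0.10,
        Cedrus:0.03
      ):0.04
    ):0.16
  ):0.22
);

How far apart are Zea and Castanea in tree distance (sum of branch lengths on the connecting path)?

The path runs Zea → … → MRCA → … → Castanea; the MRCA is the root of the tree.
Branch lengths along that path: 0.25 + 0.12 + 0.25 + 0.16 + 0.12 + 0.11 + 0.22 + 0.15 + 0.24 + 0.26 + 0.12 + 0.16 = 2.16.

2.16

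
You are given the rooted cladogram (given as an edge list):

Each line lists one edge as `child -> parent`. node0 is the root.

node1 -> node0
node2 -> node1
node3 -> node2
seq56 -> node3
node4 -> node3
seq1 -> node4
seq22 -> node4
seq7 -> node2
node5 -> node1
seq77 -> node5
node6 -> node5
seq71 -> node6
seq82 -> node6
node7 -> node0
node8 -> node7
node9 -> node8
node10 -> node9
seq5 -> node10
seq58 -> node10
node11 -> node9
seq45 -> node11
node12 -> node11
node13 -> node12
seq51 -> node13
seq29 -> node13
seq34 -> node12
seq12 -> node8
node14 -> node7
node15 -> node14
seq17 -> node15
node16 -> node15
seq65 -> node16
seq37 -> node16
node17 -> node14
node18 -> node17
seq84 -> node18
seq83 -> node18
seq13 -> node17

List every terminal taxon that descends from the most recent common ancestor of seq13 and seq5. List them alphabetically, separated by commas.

seq12, seq13, seq17, seq29, seq34, seq37, seq45, seq5, seq51, seq58, seq65, seq83, seq84

Tracing seq13: it sits inside ((seq84,seq83),seq13).
Tracing seq5: it sits inside (seq5,seq58).
The smallest clade enclosing both is ((((seq5,seq58),(seq45,((seq51,seq29),seq34))),seq12),((seq17,(seq65,seq37)),((seq84,seq83),seq13))); the answer is its 13 terminal taxa in alphabetical order.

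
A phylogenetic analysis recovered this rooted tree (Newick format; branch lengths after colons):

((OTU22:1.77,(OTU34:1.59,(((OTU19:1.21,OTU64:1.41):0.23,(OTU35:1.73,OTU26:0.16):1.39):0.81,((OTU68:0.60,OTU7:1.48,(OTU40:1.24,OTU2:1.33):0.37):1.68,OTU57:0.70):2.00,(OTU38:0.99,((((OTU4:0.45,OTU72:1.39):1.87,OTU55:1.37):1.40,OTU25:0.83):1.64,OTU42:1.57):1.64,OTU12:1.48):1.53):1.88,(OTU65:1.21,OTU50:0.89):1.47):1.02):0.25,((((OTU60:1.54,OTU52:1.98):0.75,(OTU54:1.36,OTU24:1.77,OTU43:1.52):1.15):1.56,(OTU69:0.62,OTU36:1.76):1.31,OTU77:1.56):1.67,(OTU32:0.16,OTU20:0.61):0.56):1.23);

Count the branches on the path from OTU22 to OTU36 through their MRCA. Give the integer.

The MRCA of OTU22 and OTU36 is the root of the tree.
From OTU22 up to that node: 2 branches. From OTU36 up to the same node: 4 branches. Total: 2 + 4 = 6.

6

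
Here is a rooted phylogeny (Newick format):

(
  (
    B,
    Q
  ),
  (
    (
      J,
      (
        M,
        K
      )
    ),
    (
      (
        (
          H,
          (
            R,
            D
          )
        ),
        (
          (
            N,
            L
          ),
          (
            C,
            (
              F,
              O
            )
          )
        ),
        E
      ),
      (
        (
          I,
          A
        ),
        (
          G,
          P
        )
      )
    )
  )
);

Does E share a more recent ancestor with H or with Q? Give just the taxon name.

H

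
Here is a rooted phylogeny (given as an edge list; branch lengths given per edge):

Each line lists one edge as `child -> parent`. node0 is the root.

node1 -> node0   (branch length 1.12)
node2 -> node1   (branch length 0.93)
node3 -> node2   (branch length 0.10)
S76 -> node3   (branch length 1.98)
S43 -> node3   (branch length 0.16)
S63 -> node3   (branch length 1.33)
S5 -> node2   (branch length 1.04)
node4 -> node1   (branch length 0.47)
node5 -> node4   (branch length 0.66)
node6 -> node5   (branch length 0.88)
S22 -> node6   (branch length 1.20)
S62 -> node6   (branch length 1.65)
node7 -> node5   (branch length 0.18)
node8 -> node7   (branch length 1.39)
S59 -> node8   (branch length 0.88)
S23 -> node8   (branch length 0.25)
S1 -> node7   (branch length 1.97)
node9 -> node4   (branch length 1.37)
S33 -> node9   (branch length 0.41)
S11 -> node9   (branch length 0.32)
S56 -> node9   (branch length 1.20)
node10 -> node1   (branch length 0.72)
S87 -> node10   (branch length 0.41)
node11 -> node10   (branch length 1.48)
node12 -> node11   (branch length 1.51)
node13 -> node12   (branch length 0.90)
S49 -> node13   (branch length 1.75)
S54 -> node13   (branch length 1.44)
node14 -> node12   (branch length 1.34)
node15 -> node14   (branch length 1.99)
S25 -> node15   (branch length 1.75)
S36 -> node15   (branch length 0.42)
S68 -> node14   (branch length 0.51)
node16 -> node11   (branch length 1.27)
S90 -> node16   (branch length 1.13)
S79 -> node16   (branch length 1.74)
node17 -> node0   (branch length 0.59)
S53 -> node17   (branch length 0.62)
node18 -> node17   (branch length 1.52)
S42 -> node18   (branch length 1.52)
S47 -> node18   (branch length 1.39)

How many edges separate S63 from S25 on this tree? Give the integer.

9

The MRCA of S63 and S25 is the node subtending (((S76,S43,S63),S5),(((S22,S62),((S59,S23),S1)),(S33,S11,S56)),(S87,(((S49,S54),((S25,S36),S68)),(S90,S79)))).
From S63 up to that node: 3 branches. From S25 up to the same node: 6 branches. Total: 3 + 6 = 9.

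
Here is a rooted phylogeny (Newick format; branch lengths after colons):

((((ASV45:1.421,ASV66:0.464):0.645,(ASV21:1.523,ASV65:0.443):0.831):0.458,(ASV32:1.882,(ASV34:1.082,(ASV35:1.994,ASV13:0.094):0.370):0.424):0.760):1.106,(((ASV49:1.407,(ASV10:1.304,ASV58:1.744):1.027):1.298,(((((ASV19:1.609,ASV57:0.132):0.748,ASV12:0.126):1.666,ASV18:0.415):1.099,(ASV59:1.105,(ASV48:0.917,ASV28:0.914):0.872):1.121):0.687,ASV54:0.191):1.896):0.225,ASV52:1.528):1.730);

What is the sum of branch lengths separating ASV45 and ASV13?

4.172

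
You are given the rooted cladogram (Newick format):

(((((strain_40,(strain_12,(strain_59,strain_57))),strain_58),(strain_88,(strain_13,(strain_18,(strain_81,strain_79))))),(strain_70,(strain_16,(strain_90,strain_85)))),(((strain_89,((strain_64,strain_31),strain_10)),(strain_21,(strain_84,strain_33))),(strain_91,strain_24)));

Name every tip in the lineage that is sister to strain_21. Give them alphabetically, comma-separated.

strain_33, strain_84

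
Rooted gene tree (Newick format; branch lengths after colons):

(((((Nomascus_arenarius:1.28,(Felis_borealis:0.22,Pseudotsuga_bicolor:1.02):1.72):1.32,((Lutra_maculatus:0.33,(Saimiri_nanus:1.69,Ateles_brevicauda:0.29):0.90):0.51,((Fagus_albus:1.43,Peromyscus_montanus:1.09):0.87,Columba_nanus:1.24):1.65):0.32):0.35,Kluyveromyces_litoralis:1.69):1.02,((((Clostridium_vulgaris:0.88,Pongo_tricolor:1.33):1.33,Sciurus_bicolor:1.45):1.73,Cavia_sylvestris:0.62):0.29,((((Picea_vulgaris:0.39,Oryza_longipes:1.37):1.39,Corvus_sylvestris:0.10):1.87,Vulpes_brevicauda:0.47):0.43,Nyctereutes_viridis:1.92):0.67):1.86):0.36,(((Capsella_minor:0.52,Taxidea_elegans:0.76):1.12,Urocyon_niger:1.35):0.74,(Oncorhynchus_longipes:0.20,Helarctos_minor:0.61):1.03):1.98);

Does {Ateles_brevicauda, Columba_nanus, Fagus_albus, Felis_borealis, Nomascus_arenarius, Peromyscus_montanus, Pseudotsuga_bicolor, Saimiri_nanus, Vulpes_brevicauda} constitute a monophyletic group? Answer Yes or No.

No

The MRCA of the listed taxa subtends ((((Nomascus_arenarius,(Felis_borealis,Pseudotsuga_bicolor)),((Lutra_maculatus,(Saimiri_nanus,Ateles_brevicauda)),((Fagus_albus,Peromyscus_montanus),Columba_nanus))),Kluyveromyces_litoralis),((((Clostridium_vulgaris,Pongo_tricolor),Sciurus_bicolor),Cavia_sylvestris),((((Picea_vulgaris,Oryza_longipes),Corvus_sylvestris),Vulpes_brevicauda),Nyctereutes_viridis))).
That clade also contains Cavia_sylvestris, Clostridium_vulgaris, Corvus_sylvestris, Kluyveromyces_litoralis, Lutra_maculatus, Nyctereutes_viridis, Oryza_longipes, Picea_vulgaris, Pongo_tricolor, Sciurus_bicolor, which are not in the proposed group, so the group is not monophyletic.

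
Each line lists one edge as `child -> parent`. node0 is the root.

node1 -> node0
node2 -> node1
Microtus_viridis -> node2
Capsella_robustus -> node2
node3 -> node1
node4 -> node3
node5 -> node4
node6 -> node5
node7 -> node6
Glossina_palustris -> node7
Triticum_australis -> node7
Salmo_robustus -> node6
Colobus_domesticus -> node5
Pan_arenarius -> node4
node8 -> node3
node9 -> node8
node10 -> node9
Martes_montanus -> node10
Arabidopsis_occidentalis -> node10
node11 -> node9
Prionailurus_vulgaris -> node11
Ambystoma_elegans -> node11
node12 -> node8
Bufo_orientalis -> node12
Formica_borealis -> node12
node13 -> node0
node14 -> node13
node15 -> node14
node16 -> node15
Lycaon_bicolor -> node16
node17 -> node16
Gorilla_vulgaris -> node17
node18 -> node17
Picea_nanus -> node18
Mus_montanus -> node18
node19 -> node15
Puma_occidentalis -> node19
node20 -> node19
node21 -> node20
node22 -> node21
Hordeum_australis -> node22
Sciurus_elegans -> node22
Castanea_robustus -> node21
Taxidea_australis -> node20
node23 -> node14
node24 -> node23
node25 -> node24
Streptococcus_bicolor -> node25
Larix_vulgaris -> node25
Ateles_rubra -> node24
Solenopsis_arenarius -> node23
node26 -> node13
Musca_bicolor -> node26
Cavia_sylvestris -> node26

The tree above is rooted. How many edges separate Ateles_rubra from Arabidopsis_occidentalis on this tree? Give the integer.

11

The MRCA of Ateles_rubra and Arabidopsis_occidentalis is the root of the tree.
From Ateles_rubra up to that node: 5 branches. From Arabidopsis_occidentalis up to the same node: 6 branches. Total: 5 + 6 = 11.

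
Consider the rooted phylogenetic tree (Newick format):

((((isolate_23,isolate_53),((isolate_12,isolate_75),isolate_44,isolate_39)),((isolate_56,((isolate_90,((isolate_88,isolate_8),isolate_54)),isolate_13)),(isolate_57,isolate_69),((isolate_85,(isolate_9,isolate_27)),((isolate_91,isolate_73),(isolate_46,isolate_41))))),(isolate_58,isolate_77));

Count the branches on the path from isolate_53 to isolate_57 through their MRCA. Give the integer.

The MRCA of isolate_53 and isolate_57 is the node subtending (((isolate_23,isolate_53),((isolate_12,isolate_75),isolate_44,isolate_39)),((isolate_56,((isolate_90,((isolate_88,isolate_8),isolate_54)),isolate_13)),(isolate_57,isolate_69),((isolate_85,(isolate_9,isolate_27)),((isolate_91,isolate_73),(isolate_46,isolate_41))))).
From isolate_53 up to that node: 3 branches. From isolate_57 up to the same node: 3 branches. Total: 3 + 3 = 6.

6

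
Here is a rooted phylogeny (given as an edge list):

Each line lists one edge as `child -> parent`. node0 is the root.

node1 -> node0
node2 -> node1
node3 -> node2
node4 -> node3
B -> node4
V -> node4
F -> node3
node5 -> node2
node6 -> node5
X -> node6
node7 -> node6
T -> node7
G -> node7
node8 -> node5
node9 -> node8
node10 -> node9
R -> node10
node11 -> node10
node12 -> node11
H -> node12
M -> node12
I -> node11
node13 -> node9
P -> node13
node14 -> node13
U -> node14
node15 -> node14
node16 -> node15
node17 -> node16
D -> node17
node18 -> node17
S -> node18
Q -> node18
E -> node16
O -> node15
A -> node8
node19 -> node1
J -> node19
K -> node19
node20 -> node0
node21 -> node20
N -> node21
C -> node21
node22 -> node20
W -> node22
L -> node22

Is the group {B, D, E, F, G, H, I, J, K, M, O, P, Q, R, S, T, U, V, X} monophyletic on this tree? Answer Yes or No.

No

The MRCA of the listed taxa subtends ((((B,V),F),((X,(T,G)),(((R,((H,M),I)),(P,(U,(((D,(S,Q)),E),O)))),A))),(J,K)).
That clade also contains A, which is not in the proposed group, so the group is not monophyletic.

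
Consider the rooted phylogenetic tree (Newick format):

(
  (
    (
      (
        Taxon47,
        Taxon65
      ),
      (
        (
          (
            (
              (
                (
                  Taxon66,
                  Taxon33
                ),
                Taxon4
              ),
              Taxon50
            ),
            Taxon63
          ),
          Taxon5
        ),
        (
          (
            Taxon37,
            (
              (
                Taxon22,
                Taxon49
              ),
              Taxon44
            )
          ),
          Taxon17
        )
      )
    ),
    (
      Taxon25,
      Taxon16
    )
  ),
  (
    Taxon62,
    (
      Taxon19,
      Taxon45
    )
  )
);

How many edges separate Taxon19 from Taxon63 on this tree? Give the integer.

9

The MRCA of Taxon19 and Taxon63 is the root of the tree.
From Taxon19 up to that node: 3 branches. From Taxon63 up to the same node: 6 branches. Total: 3 + 6 = 9.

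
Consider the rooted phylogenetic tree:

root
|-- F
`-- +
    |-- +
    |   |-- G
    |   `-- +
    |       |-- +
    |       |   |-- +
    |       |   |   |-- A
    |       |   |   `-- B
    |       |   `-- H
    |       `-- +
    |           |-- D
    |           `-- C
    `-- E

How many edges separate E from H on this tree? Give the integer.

5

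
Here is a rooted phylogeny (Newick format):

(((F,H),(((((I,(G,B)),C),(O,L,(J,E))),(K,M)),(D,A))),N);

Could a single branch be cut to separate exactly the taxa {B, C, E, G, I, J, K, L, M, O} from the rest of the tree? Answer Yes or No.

Yes

The most recent common ancestor of these taxa subtends ((((I,(G,B)),C),(O,L,(J,E))),(K,M)).
That clade has exactly 10 tips — every listed taxon and nothing else — so the group is monophyletic.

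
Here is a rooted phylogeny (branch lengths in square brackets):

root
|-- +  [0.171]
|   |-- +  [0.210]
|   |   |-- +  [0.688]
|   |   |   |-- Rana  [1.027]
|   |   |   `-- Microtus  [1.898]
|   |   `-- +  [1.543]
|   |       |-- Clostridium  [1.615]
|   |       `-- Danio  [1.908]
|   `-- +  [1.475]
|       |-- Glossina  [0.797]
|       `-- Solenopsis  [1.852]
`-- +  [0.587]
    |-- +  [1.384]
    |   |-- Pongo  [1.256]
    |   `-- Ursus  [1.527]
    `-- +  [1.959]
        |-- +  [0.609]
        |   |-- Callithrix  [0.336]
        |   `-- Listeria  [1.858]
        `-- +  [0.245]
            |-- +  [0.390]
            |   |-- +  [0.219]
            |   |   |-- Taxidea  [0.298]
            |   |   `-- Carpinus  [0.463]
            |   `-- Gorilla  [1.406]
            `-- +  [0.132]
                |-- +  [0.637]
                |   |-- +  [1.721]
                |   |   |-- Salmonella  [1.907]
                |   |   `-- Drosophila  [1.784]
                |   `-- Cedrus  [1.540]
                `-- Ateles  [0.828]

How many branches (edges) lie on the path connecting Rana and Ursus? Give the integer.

The MRCA of Rana and Ursus is the root of the tree.
From Rana up to that node: 4 branches. From Ursus up to the same node: 3 branches. Total: 4 + 3 = 7.

7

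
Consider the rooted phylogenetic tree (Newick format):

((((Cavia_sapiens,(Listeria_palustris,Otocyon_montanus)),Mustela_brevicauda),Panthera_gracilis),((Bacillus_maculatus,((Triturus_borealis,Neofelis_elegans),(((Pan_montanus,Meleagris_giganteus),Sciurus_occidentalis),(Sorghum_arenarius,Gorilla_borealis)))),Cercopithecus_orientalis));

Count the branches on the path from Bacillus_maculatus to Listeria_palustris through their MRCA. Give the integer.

The MRCA of Bacillus_maculatus and Listeria_palustris is the root of the tree.
From Bacillus_maculatus up to that node: 3 branches. From Listeria_palustris up to the same node: 5 branches. Total: 3 + 5 = 8.

8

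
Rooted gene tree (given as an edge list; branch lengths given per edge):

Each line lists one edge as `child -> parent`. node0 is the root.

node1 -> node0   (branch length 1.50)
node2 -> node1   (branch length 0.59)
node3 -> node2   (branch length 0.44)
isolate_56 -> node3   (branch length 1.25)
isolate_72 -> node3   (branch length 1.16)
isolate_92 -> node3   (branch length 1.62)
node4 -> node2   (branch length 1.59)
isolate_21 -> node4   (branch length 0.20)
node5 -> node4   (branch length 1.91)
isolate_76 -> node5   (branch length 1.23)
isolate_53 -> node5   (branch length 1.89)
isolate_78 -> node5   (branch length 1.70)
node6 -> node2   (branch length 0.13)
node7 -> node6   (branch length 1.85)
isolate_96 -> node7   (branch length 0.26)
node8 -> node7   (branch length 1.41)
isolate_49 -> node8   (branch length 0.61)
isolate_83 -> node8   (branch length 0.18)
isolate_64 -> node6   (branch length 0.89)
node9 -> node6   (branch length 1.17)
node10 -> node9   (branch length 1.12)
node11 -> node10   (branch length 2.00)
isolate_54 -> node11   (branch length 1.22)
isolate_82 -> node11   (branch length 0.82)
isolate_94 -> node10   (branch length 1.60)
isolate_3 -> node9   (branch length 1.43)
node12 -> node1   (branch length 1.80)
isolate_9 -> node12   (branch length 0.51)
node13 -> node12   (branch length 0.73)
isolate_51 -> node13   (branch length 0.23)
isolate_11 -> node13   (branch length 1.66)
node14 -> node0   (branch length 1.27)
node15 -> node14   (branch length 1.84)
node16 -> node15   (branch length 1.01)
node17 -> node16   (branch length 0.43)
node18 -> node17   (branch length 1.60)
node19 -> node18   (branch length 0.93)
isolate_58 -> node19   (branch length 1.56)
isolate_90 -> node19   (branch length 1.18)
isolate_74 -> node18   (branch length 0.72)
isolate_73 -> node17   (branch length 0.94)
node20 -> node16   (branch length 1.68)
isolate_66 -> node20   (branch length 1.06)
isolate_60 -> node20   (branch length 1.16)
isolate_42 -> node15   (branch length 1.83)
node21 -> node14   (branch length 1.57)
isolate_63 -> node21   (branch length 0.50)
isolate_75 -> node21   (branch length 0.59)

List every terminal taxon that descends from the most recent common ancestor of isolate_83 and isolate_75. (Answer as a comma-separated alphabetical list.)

isolate_11, isolate_21, isolate_3, isolate_42, isolate_49, isolate_51, isolate_53, isolate_54, isolate_56, isolate_58, isolate_60, isolate_63, isolate_64, isolate_66, isolate_72, isolate_73, isolate_74, isolate_75, isolate_76, isolate_78, isolate_82, isolate_83, isolate_9, isolate_90, isolate_92, isolate_94, isolate_96

Tracing isolate_83: it sits inside (isolate_49,isolate_83).
Tracing isolate_75: it sits inside (isolate_63,isolate_75).
The smallest clade enclosing both is the whole tree (their MRCA is the root), so the answer is all 27 tips in alphabetical order.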